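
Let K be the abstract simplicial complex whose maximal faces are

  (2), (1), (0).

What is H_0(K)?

Order the vertices as 0 < 1 < 2. Listing each simplex with vertices in this order, K has dimension 0 with simplices:

  0-simplices (3): [0], [1], [2]

giving chain groups C_0 ≅ Z^3.

Reading off H_k = ker ∂_k / im ∂_{k+1}:

  H_0: rank C_0 − rank ∂_1 = 3 − 0 = 3, and there is no ∂_1, so H_0 ≅ Z^3.

H_0 = Z^3.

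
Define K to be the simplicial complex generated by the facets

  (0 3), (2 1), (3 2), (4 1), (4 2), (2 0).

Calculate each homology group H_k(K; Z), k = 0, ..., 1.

H_0 = Z,  H_1 = Z^2.

Order the vertices as 0 < 1 < 2 < 3 < 4. Listing each simplex with vertices in this order, K has dimension 1 with simplices:

  0-simplices (5): [0], [1], [2], [3], [4]
  1-simplices (6): [0,2], [0,3], [1,2], [1,4], [2,3], [2,4]

Hence C_0 ≅ Z^5, C_1 ≅ Z^6.

The boundary map ∂_1: C_1 → C_0 sends each edge [p,q] (with p < q) to q − p. For instance
  ∂[0,3] = [3] − [0].
The resulting 5×6 matrix has rank 4, and its Smith normal form has invariant factors (1,1,1,1).

Now H_k = ker ∂_k / im ∂_{k+1}, so:

  H_0: rank C_0 − rank ∂_1 = 5 − 4 = 1, and the invariant factors of ∂_1 are all 1, so H_0 ≅ Z.
  H_1: rank ker ∂_1 − rank ∂_2 = (6 − 4) − 0 = 2, and there is no ∂_2, so H_1 ≅ Z^2.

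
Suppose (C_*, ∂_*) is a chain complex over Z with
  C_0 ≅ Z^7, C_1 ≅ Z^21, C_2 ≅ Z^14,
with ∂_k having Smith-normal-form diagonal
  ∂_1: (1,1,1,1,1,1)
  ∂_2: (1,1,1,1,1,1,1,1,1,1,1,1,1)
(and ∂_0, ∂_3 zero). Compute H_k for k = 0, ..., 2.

H_0: b_0 = 7 − 0 − 6 = 1; torsion from ∂_1 factors > 1: none. So H_0 ≅ Z.
H_1: b_1 = 21 − 6 − 13 = 2; torsion from ∂_2 factors > 1: none. So H_1 ≅ Z^2.
H_2: b_2 = 14 − 13 − 0 = 1; torsion from ∂_3 factors > 1: none. So H_2 ≅ Z.

H_0 ≅ Z,  H_1 ≅ Z^2,  H_2 ≅ Z.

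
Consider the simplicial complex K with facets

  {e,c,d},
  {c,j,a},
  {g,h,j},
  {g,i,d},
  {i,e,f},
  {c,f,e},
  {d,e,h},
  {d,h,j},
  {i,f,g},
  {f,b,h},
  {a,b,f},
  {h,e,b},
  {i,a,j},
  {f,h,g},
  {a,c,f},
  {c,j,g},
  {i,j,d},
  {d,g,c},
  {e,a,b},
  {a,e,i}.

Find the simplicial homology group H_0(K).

H_0 ≅ Z.

Fix the vertex order a < b < c < d < e < f < g < h < i < j and write every simplex with vertices in increasing order. Then dim K = 2 and the simplices of K are:

  0-simplices (10): a, b, c, d, e, f, g, h, i, j
  1-simplices (30): ab, ac, ae, af, ai, aj, be, bf, bh, cd, ce, cf, cg, cj, de, dg, dh, di, dj, ef, eh, ei, fg, fh, fi, gh, gi, gj, hj, ij
  2-simplices (20): abe, abf, acf, acj, aei, aij, beh, bfh, cde, cdg, cef, cgj, deh, dgi, dhj, dij, efi, fgh, fgi, ghj

giving chain groups C_0 ≅ Z^10, C_1 ≅ Z^30, C_2 ≅ Z^20.

∂_1: C_1 → C_0 is given by ∂[p,q] = [q] − [p].
As a 10×30 matrix over Z this has rank 9, with invariant factors (1,1,1,1,1,1,1,1,1).

The boundary map ∂_2: C_2 → C_1 sends each 2-simplex [p,q,r] to [q,r] − [p,r] + [p,q]. For instance
  ∂fgi = gi − fi + fg,
  ∂aei = ei − ai + ae.
As a 30×20 matrix over Z this has rank 20, with invariant factors (1,1,1,1,1,1,1,1,1,1,1,1,1,1,1,1,1,1,1,2).

From H_k ≅ ker(∂_k) / im(∂_{k+1}) we obtain:

  H_0: rank C_0 − rank ∂_1 = 10 − 9 = 1, and the invariant factors of ∂_1 are all 1, so H_0 = Z.

(K is a triangulation of the Klein bottle.)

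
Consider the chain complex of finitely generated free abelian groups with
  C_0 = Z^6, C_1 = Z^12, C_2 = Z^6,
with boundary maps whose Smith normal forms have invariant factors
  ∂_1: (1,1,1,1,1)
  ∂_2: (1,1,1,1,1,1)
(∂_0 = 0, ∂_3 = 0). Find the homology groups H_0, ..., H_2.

H_0 ≅ Z,  H_1 ≅ Z,  H_2 = 0.

H_0: b_0 = 6 − 0 − 5 = 1; torsion from ∂_1 factors > 1: none. So H_0 ≅ Z.
H_1: b_1 = 12 − 5 − 6 = 1; torsion from ∂_2 factors > 1: none. So H_1 ≅ Z.
H_2: b_2 = 6 − 6 − 0 = 0; torsion from ∂_3 factors > 1: none. So H_2 ≅ 0.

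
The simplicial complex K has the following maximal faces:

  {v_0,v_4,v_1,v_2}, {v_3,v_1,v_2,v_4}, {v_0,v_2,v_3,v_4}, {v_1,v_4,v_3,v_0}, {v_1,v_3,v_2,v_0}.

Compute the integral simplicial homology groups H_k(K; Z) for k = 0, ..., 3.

H_0 = Z,  H_1 = 0,  H_2 = 0,  H_3 = Z.

Fix the vertex order v_0 < v_1 < v_2 < v_3 < v_4 and write every simplex with vertices in increasing order. Then dim K = 3 and the simplices of K are:

  0-simplices (5): [v_0], [v_1], [v_2], [v_3], [v_4]
  1-simplices (10): [v_0,v_1], [v_0,v_2], [v_0,v_3], [v_0,v_4], [v_1,v_2], [v_1,v_3], [v_1,v_4], [v_2,v_3], [v_2,v_4], [v_3,v_4]
  2-simplices (10): [v_0,v_1,v_2], [v_0,v_1,v_3], [v_0,v_1,v_4], [v_0,v_2,v_3], [v_0,v_2,v_4], [v_0,v_3,v_4], [v_1,v_2,v_3], [v_1,v_2,v_4], [v_1,v_3,v_4], [v_2,v_3,v_4]
  3-simplices (5): [v_0,v_1,v_2,v_3], [v_0,v_1,v_2,v_4], [v_0,v_1,v_3,v_4], [v_0,v_2,v_3,v_4], [v_1,v_2,v_3,v_4]

giving chain groups C_0 ≅ Z^5, C_1 ≅ Z^10, C_2 ≅ Z^10, C_3 ≅ Z^5.

∂_1: C_1 → C_0 is given by ∂[p,q] = [q] − [p]. For instance
  ∂[v_0,v_2] = [v_2] − [v_0].
This gives a 5×10 integer matrix of rank 4; reducing to Smith normal form yields diagonal entries (1,1,1,1).

∂_2: C_2 → C_1 sends each 2-simplex [p,q,r] to [q,r] − [p,r] + [p,q]. For instance
  ∂[v_0,v_3,v_4] = [v_3,v_4] − [v_0,v_4] + [v_0,v_3],
  ∂[v_0,v_1,v_2] = [v_1,v_2] − [v_0,v_2] + [v_0,v_1].
As a 10×10 matrix over Z this has rank 6, with invariant factors (1,1,1,1,1,1).

Boundary ∂_3: C_3 → C_2 sends each 3-simplex σ to the alternating sum Σ_i (−1)^i (σ with its i-th vertex removed). For instance
  ∂[v_1,v_2,v_3,v_4] = [v_2,v_3,v_4] − [v_1,v_3,v_4] + [v_1,v_2,v_4] − [v_1,v_2,v_3],
  ∂[v_0,v_1,v_3,v_4] = [v_1,v_3,v_4] − [v_0,v_3,v_4] + [v_0,v_1,v_4] − [v_0,v_1,v_3].
The resulting 10×5 matrix has rank 4, and its Smith normal form has invariant factors (1,1,1,1).

Reading off H_k = ker ∂_k / im ∂_{k+1}:

  H_0: rank C_0 − rank ∂_1 = 5 − 4 = 1, and the invariant factors of ∂_1 are all 1, so H_0 ≅ Z.
  H_1: rank ker ∂_1 − rank ∂_2 = (10 − 4) − 6 = 0, and the invariant factors of ∂_2 are all 1, so H_1 ≅ 0.
  H_2: rank ker ∂_2 − rank ∂_3 = (10 − 6) − 4 = 0, and the invariant factors of ∂_3 are all 1, so H_2 ≅ 0.
  H_3: rank ker ∂_3 − rank ∂_4 = (5 − 4) − 0 = 1, and there is no ∂_4, so H_3 ≅ Z.

(K is a triangulation of the 3-sphere S^3.)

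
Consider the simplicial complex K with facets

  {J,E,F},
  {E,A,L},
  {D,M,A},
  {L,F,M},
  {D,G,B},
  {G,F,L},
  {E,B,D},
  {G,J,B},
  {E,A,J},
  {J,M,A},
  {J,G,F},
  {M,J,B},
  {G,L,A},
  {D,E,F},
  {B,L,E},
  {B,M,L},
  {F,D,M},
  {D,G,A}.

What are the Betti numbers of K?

Take the total order A < B < D < E < F < G < J < L < M on the vertex set. Then K (dimension 2) consists of the simplices:

  0-simplices (9): A, B, D, E, F, G, J, L, M
  1-simplices (27): AD, AE, AG, AJ, AL, AM, BD, BE, BG, BJ, BL, BM, DE, DF, DG, DM, EF, EJ, EL, FG, FJ, FL, FM, GJ, GL, JM, LM
  2-simplices (18): ADG, ADM, AEJ, AEL, AGL, AJM, BDE, BDG, BEL, BGJ, BJM, BLM, DEF, DFM, EFJ, FGJ, FGL, FLM

giving chain groups C_0 ≅ Z^9, C_1 ≅ Z^27, C_2 ≅ Z^18.

∂_1: C_1 → C_0 is given by ∂[p,q] = [q] − [p]. For instance
  ∂DE = E − D.
As a 9×27 matrix over Z this has rank 8, with invariant factors (1,1,1,1,1,1,1,1).

The boundary map ∂_2: C_2 → C_1 sends each 2-simplex [p,q,r] to [q,r] − [p,r] + [p,q]. For instance
  ∂FLM = LM − FM + FL,
  ∂BGJ = GJ − BJ + BG.
The 27×18 boundary matrix has rank 17 and Smith normal form diag(1,1,1,1,1,1,1,1,1,1,1,1,1,1,1,1,1).

Now H_k = ker ∂_k / im ∂_{k+1}, so:

  H_0: rank C_0 − rank ∂_1 = 9 − 8 = 1, and the invariant factors of ∂_1 are all 1, so H_0 = Z.
  H_1: rank ker ∂_1 − rank ∂_2 = (27 − 8) − 17 = 2, and the invariant factors of ∂_2 are all 1, so H_1 = Z^2.
  H_2: rank ker ∂_2 − rank ∂_3 = (18 − 17) − 0 = 1, and there is no ∂_3, so H_2 = Z.

Hence the Betti numbers are b_0 = 1, b_1 = 2, b_2 = 1.

b_0 = 1, b_1 = 2, b_2 = 1.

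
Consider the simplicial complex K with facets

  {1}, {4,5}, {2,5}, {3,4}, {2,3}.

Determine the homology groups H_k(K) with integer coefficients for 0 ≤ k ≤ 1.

Take the total order 1 < 2 < 3 < 4 < 5 on the vertex set. Then K (dimension 1) consists of the simplices:

  0-simplices (5): [1], [2], [3], [4], [5]
  1-simplices (4): [2,3], [2,5], [3,4], [4,5]

Hence C_0 ≅ Z^5, C_1 ≅ Z^4.

Boundary ∂_1: C_1 → C_0 maps an edge to its endpoints' difference, ∂[p,q] = q − p. For instance
  ∂[3,4] = [4] − [3].
As a 5×4 matrix over Z this has rank 3, with invariant factors (1,1,1).

Reading off H_k = ker ∂_k / im ∂_{k+1}:

  H_0: rank C_0 − rank ∂_1 = 5 − 3 = 2, and the invariant factors of ∂_1 are all 1, so H_0 = Z^2.
  H_1: rank ker ∂_1 − rank ∂_2 = (4 − 3) − 0 = 1, and there is no ∂_2, so H_1 = Z.

As a check, the Euler characteristic is 5 − 4 = 1, which agrees with 2 − 1 = 1.

H_0 = Z^2,  H_1 = Z.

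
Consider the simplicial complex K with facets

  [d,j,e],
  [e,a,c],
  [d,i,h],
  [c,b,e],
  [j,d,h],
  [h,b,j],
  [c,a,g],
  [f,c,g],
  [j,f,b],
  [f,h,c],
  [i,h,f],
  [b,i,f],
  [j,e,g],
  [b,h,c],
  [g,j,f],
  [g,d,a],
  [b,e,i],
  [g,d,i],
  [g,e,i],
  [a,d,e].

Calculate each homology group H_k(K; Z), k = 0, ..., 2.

Take the total order a < b < c < d < e < f < g < h < i < j on the vertex set. Then K (dimension 2) consists of the simplices:

  0-simplices (10): a, b, c, d, e, f, g, h, i, j
  1-simplices (30): ac, ad, ae, ag, bc, be, bf, bh, bi, bj, ce, cf, cg, ch, de, dg, dh, di, dj, eg, ei, ej, fg, fh, fi, fj, gi, gj, hi, hj
  2-simplices (20): ace, acg, ade, adg, bce, bch, bei, bfi, bfj, bhj, cfg, cfh, dej, dgi, dhi, dhj, egi, egj, fgj, fhi

Hence C_0 ≅ Z^10, C_1 ≅ Z^30, C_2 ≅ Z^20.

Boundary ∂_1: C_1 → C_0 sends each edge [p,q] (with p < q) to q − p. For instance
  ∂ch = h − c.
The resulting 10×30 matrix has rank 9, and its Smith normal form has invariant factors (1,1,1,1,1,1,1,1,1).

The boundary map ∂_2: C_2 → C_1 sends each 2-simplex [p,q,r] to [q,r] − [p,r] + [p,q]. For instance
  ∂dhi = hi − di + dh,
  ∂bfj = fj − bj + bf.
This gives a 30×20 integer matrix of rank 20; reducing to Smith normal form yields diagonal entries (1,1,1,1,1,1,1,1,1,1,1,1,1,1,1,1,1,1,1,2).

From H_k ≅ ker(∂_k) / im(∂_{k+1}) we obtain:

  H_0: rank C_0 − rank ∂_1 = 10 − 9 = 1, and the invariant factors of ∂_1 are all 1, so H_0 = Z.
  H_1: rank ker ∂_1 − rank ∂_2 = (30 − 9) − 20 = 1, and ∂_2 has invariant factor 2 > 1, so H_1 = Z × Z/2.
  H_2: rank ker ∂_2 − rank ∂_3 = (20 − 20) − 0 = 0, and there is no ∂_3, so H_2 = 0.

H_0 = Z,  H_1 = Z × Z/2,  H_2 = 0.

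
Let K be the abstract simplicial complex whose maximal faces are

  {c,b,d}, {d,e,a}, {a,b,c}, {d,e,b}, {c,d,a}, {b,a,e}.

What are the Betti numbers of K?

b_0 = 1, b_1 = 0, b_2 = 1.

Fix the vertex order a < b < c < d < e and write every simplex with vertices in increasing order. Then dim K = 2 and the simplices of K are:

  0-simplices (5): a, b, c, d, e
  1-simplices (9): ab, ac, ad, ae, bc, bd, be, cd, de
  2-simplices (6): abc, abe, acd, ade, bcd, bde

so the chain groups are C_0 ≅ Z^5, C_1 ≅ Z^9, C_2 ≅ Z^6.

The boundary map ∂_1: C_1 → C_0 maps an edge to its endpoints' difference, ∂[p,q] = q − p.
The resulting 5×9 matrix has rank 4, and its Smith normal form has invariant factors (1,1,1,1).

The boundary map ∂_2: C_2 → C_1 sends each 2-simplex [p,q,r] to [q,r] − [p,r] + [p,q]. For instance
  ∂abe = be − ae + ab,
  ∂ade = de − ae + ad.
This gives a 9×6 integer matrix of rank 5; reducing to Smith normal form yields diagonal entries (1,1,1,1,1).

Now H_k = ker ∂_k / im ∂_{k+1}, so:

  H_0: rank C_0 − rank ∂_1 = 5 − 4 = 1, and the invariant factors of ∂_1 are all 1, so H_0 ≅ Z.
  H_1: rank ker ∂_1 − rank ∂_2 = (9 − 4) − 5 = 0, and the invariant factors of ∂_2 are all 1, so H_1 ≅ 0.
  H_2: rank ker ∂_2 − rank ∂_3 = (6 − 5) − 0 = 1, and there is no ∂_3, so H_2 ≅ Z.

(K is a triangulation of the 2-sphere S^2.)

Hence the Betti numbers are b_0 = 1, b_1 = 0, b_2 = 1.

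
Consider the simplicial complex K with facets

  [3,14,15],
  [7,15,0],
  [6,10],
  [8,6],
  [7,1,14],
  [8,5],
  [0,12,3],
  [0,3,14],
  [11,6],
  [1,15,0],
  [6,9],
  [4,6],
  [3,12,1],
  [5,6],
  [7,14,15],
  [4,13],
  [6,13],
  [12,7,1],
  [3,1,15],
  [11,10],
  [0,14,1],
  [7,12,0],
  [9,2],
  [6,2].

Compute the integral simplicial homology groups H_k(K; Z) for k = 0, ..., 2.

H_0 ≅ Z^2,  H_1 ≅ Z^4 ⊕ Z/2,  H_2 = 0.

Fix the vertex order 0 < 1 < 2 < 3 < 4 < 5 < 6 < 7 < 8 < 9 < 10 < 11 < 12 < 13 < 14 < 15 and write every simplex with vertices in increasing order. Then dim K = 2 and the simplices of K are:

  0-simplices (16): [0], [1], [2], [3], [4], [5], [6], [7], [8], [9], [10], [11], [12], [13], [14], [15]
  1-simplices (30): (30 of them)
  2-simplices (12): [0,1,14], [0,1,15], [0,3,12], [0,3,14], [0,7,12], [0,7,15], [1,3,12], [1,3,15], [1,7,12], [1,7,14], [3,14,15], [7,14,15]

Hence C_0 ≅ Z^16, C_1 ≅ Z^30, C_2 ≅ Z^12.

Boundary ∂_1: C_1 → C_0 sends each edge [p,q] (with p < q) to q − p. For instance
  ∂[1,7] = [7] − [1].
This gives a 16×30 integer matrix of rank 14; reducing to Smith normal form yields diagonal entries (1,1,1,1,1,1,1,1,1,1,1,1,1,1).

∂_2: C_2 → C_1 acts by ∂[p,q,r] = [q,r] − [p,r] + [p,q]. For instance
  ∂[1,7,12] = [7,12] − [1,12] + [1,7],
  ∂[3,14,15] = [14,15] − [3,15] + [3,14].
This gives a 30×12 integer matrix of rank 12; reducing to Smith normal form yields diagonal entries (1,1,1,1,1,1,1,1,1,1,1,2).

From H_k ≅ ker(∂_k) / im(∂_{k+1}) we obtain:

  H_0: rank C_0 − rank ∂_1 = 16 − 14 = 2, and the invariant factors of ∂_1 are all 1, so H_0 = Z^2.
  H_1: rank ker ∂_1 − rank ∂_2 = (30 − 14) − 12 = 4, and ∂_2 has invariant factor 2 > 1, so H_1 = Z^4 ⊕ Z/2.
  H_2: rank ker ∂_2 − rank ∂_3 = (12 − 12) − 0 = 0, and there is no ∂_3, so H_2 = 0.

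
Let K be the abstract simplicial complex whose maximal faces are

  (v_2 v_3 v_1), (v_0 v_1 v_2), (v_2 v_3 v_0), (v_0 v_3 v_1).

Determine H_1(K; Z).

H_1 = 0.

K has 4 vertices, 6 edges, 4 triangles.
rank ∂_1 = 3, rank ∂_2 = 3 ⇒ b_1 = 6 − 3 − 3 = 0; all invariant factors of ∂_2 are 1 so no torsion. So H_1 ≅ 0.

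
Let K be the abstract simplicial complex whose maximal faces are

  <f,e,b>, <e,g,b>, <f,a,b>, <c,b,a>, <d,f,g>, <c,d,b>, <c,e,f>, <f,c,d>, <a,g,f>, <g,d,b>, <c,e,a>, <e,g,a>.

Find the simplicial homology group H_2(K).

Take the total order a < b < c < d < e < f < g on the vertex set. Then K (dimension 2) consists of the simplices:

  0-simplices (7): a, b, c, d, e, f, g
  1-simplices (18): ab, ac, ae, af, ag, bc, bd, be, bf, bg, cd, ce, cf, df, dg, ef, eg, fg
  2-simplices (12): abc, abf, ace, aeg, afg, bcd, bdg, bef, beg, cdf, cef, dfg

giving chain groups C_0 ≅ Z^7, C_1 ≅ Z^18, C_2 ≅ Z^12.

∂_1: C_1 → C_0 maps an edge to its endpoints' difference, ∂[p,q] = q − p. For instance
  ∂ae = e − a.
The resulting 7×18 matrix has rank 6, and its Smith normal form has invariant factors (1,1,1,1,1,1).

Boundary ∂_2: C_2 → C_1 acts by ∂[p,q,r] = [q,r] − [p,r] + [p,q]. For instance
  ∂beg = eg − bg + be,
  ∂abc = bc − ac + ab.
The resulting 18×12 matrix has rank 12, and its Smith normal form has invariant factors (1,1,1,1,1,1,1,1,1,1,1,2).

Computing H_k = (kernel of ∂_k) / (image of ∂_{k+1}):

  H_2: rank ker ∂_2 − rank ∂_3 = (12 − 12) − 0 = 0, and there is no ∂_3, so H_2 = 0.

H_2 ≅ 0.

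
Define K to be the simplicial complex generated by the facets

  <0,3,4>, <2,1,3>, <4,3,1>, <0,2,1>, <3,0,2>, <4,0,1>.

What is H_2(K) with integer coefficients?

H_2 = Z.

Fix the vertex order 0 < 1 < 2 < 3 < 4 and write every simplex with vertices in increasing order. Then dim K = 2 and the simplices of K are:

  0-simplices (5): [0], [1], [2], [3], [4]
  1-simplices (9): [0,1], [0,2], [0,3], [0,4], [1,2], [1,3], [1,4], [2,3], [3,4]
  2-simplices (6): [0,1,2], [0,1,4], [0,2,3], [0,3,4], [1,2,3], [1,3,4]

giving chain groups C_0 ≅ Z^5, C_1 ≅ Z^9, C_2 ≅ Z^6.

The boundary map ∂_1: C_1 → C_0 sends each edge [p,q] (with p < q) to q − p. For instance
  ∂[0,3] = [3] − [0].
As a 5×9 matrix over Z this has rank 4, with invariant factors (1,1,1,1).

Boundary ∂_2: C_2 → C_1 maps a triangle to the signed sum of its edges. For instance
  ∂[0,1,4] = [1,4] − [0,4] + [0,1],
  ∂[1,2,3] = [2,3] − [1,3] + [1,2].
The 9×6 boundary matrix has rank 5 and Smith normal form diag(1,1,1,1,1).

Computing H_k = (kernel of ∂_k) / (image of ∂_{k+1}):

  H_2: rank ker ∂_2 − rank ∂_3 = (6 − 5) − 0 = 1, and there is no ∂_3, so H_2 = Z.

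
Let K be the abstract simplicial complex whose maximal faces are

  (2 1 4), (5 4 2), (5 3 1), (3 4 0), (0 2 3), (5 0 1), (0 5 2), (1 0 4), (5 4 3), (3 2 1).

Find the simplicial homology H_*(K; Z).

H_0 = Z,  H_1 = Z/2,  H_2 = 0.

We work with the vertex ordering 0 < 1 < 2 < 3 < 4 < 5. The simplices of K, each written with vertices in increasing order, are:

  0-simplices (6): [0], [1], [2], [3], [4], [5]
  1-simplices (15): [0,1], [0,2], [0,3], [0,4], [0,5], [1,2], [1,3], [1,4], [1,5], [2,3], [2,4], [2,5], [3,4], [3,5], [4,5]
  2-simplices (10): [0,1,4], [0,1,5], [0,2,3], [0,2,5], [0,3,4], [1,2,3], [1,2,4], [1,3,5], [2,4,5], [3,4,5]

Hence C_0 ≅ Z^6, C_1 ≅ Z^15, C_2 ≅ Z^10.

The boundary map ∂_1: C_1 → C_0 maps an edge to its endpoints' difference, ∂[p,q] = q − p. For instance
  ∂[0,5] = [5] − [0].
This gives a 6×15 integer matrix of rank 5; reducing to Smith normal form yields diagonal entries (1,1,1,1,1).

∂_2: C_2 → C_1 maps a triangle to the signed sum of its edges. For instance
  ∂[3,4,5] = [4,5] − [3,5] + [3,4],
  ∂[0,2,3] = [2,3] − [0,3] + [0,2].
This gives a 15×10 integer matrix of rank 10; reducing to Smith normal form yields diagonal entries (1,1,1,1,1,1,1,1,1,2).

Reading off H_k = ker ∂_k / im ∂_{k+1}:

  H_0: rank C_0 − rank ∂_1 = 6 − 5 = 1, and the invariant factors of ∂_1 are all 1, so H_0 ≅ Z.
  H_1: rank ker ∂_1 − rank ∂_2 = (15 − 5) − 10 = 0, and ∂_2 has invariant factor 2 > 1, so H_1 ≅ Z/2.
  H_2: rank ker ∂_2 − rank ∂_3 = (10 − 10) − 0 = 0, and there is no ∂_3, so H_2 ≅ 0.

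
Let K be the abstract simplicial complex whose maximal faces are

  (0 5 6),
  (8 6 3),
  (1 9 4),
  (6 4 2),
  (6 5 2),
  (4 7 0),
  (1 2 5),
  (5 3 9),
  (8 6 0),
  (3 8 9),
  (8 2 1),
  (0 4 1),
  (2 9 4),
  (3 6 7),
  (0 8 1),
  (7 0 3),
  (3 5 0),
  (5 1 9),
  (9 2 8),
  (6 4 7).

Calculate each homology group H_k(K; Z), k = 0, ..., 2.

H_0 ≅ Z,  H_1 ≅ Z ⊕ Z/2Z,  H_2 = 0.

Order the vertices as 0 < 1 < 2 < 3 < 4 < 5 < 6 < 7 < 8 < 9. Listing each simplex with vertices in this order, K has dimension 2 with simplices:

  0-simplices (10): [0], [1], [2], [3], [4], [5], [6], [7], [8], [9]
  1-simplices (30): (30 of them)
  2-simplices (20): (20 of them)

Hence C_0 ≅ Z^10, C_1 ≅ Z^30, C_2 ≅ Z^20.

Boundary ∂_1: C_1 → C_0 is given by ∂[p,q] = [q] − [p].
As a 10×30 matrix over Z this has rank 9, with invariant factors (1,1,1,1,1,1,1,1,1).

Boundary ∂_2: C_2 → C_1 sends each 2-simplex [p,q,r] to [q,r] − [p,r] + [p,q]. For instance
  ∂[1,4,9] = [4,9] − [1,9] + [1,4],
  ∂[3,8,9] = [8,9] − [3,9] + [3,8].
As a 30×20 matrix over Z this has rank 20, with invariant factors (1,1,1,1,1,1,1,1,1,1,1,1,1,1,1,1,1,1,1,2).

Reading off H_k = ker ∂_k / im ∂_{k+1}:

  H_0: rank C_0 − rank ∂_1 = 10 − 9 = 1, and the invariant factors of ∂_1 are all 1, so H_0 ≅ Z.
  H_1: rank ker ∂_1 − rank ∂_2 = (30 − 9) − 20 = 1, and ∂_2 has invariant factor 2 > 1, so H_1 ≅ Z ⊕ Z/2Z.
  H_2: rank ker ∂_2 − rank ∂_3 = (20 − 20) − 0 = 0, and there is no ∂_3, so H_2 ≅ 0.

As a check, the Euler characteristic is 10 − 30 + 20 = 0, which agrees with 1 − 1 + 0 = 0.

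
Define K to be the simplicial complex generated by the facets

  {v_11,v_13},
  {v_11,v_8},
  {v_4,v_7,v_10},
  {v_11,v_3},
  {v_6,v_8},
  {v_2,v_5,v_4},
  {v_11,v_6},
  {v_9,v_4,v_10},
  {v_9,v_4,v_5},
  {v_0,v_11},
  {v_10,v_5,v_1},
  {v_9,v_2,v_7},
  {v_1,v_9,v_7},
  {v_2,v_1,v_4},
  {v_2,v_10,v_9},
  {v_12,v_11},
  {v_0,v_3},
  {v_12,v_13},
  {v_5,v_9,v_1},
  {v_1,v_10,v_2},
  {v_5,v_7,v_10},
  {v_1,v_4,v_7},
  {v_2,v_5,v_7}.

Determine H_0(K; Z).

Fix the vertex order v_0 < v_1 < v_2 < v_3 < v_4 < v_5 < v_6 < v_7 < v_8 < v_9 < v_10 < v_11 < v_12 < v_13 and write every simplex with vertices in increasing order. Then dim K = 2 and the simplices of K are:

  0-simplices (14): [v_0], [v_1], [v_2], [v_3], [v_4], [v_5], [v_6], [v_7], [v_8], [v_9], [v_10], [v_11], [v_12], [v_13]
  1-simplices (30): (30 of them)
  2-simplices (14): (14 of them)

Hence C_0 ≅ Z^14, C_1 ≅ Z^30, C_2 ≅ Z^14.

Boundary ∂_1: C_1 → C_0 is given by ∂[p,q] = [q] − [p].
This gives a 14×30 integer matrix of rank 12; reducing to Smith normal form yields diagonal entries (1,1,1,1,1,1,1,1,1,1,1,1).

The boundary map ∂_2: C_2 → C_1 acts by ∂[p,q,r] = [q,r] − [p,r] + [p,q]. For instance
  ∂[v_1,v_2,v_4] = [v_2,v_4] − [v_1,v_4] + [v_1,v_2],
  ∂[v_2,v_7,v_9] = [v_7,v_9] − [v_2,v_9] + [v_2,v_7].
The 30×14 boundary matrix has rank 13 and Smith normal form diag(1,1,1,1,1,1,1,1,1,1,1,1,1).

From H_k ≅ ker(∂_k) / im(∂_{k+1}) we obtain:

  H_0: rank C_0 − rank ∂_1 = 14 − 12 = 2, and the invariant factors of ∂_1 are all 1, so H_0 = Z^2.

H_0 ≅ Z^2.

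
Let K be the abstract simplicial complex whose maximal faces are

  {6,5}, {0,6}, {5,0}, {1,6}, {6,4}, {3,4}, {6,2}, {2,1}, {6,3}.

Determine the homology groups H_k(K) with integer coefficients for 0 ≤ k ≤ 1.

H_0 = Z,  H_1 = Z^3.

We work with the vertex ordering 0 < 1 < 2 < 3 < 4 < 5 < 6. The simplices of K, each written with vertices in increasing order, are:

  0-simplices (7): [0], [1], [2], [3], [4], [5], [6]
  1-simplices (9): [0,5], [0,6], [1,2], [1,6], [2,6], [3,4], [3,6], [4,6], [5,6]

Hence C_0 ≅ Z^7, C_1 ≅ Z^9.

Boundary ∂_1: C_1 → C_0 maps an edge to its endpoints' difference, ∂[p,q] = q − p.
As a 7×9 matrix over Z this has rank 6, with invariant factors (1,1,1,1,1,1).

Now H_k = ker ∂_k / im ∂_{k+1}, so:

  H_0: rank C_0 − rank ∂_1 = 7 − 6 = 1, and the invariant factors of ∂_1 are all 1, so H_0 ≅ Z.
  H_1: rank ker ∂_1 − rank ∂_2 = (9 − 6) − 0 = 3, and there is no ∂_2, so H_1 ≅ Z^3.

As a check, the Euler characteristic is 7 − 9 = -2, which agrees with 1 − 3 = -2.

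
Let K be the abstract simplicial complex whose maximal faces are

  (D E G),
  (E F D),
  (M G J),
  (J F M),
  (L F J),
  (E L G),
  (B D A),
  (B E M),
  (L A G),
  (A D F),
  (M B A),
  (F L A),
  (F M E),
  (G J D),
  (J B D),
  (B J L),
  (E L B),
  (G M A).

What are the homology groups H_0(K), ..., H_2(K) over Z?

H_0 ≅ Z,  H_1 ≅ Z^2,  H_2 ≅ Z.

Fix the vertex order A < B < D < E < F < G < J < L < M and write every simplex with vertices in increasing order. Then dim K = 2 and the simplices of K are:

  0-simplices (9): A, B, D, E, F, G, J, L, M
  1-simplices (27): AB, AD, AF, AG, AL, AM, BD, BE, BJ, BL, BM, DE, DF, DG, DJ, EF, EG, EL, EM, FJ, FL, FM, GJ, GL, GM, JL, JM
  2-simplices (18): ABD, ABM, ADF, AFL, AGL, AGM, BDJ, BEL, BEM, BJL, DEF, DEG, DGJ, EFM, EGL, FJL, FJM, GJM

Hence C_0 ≅ Z^9, C_1 ≅ Z^27, C_2 ≅ Z^18.

Boundary ∂_1: C_1 → C_0 is given by ∂[p,q] = [q] − [p]. For instance
  ∂BM = M − B.
The resulting 9×27 matrix has rank 8, and its Smith normal form has invariant factors (1,1,1,1,1,1,1,1).

The boundary map ∂_2: C_2 → C_1 acts by ∂[p,q,r] = [q,r] − [p,r] + [p,q]. For instance
  ∂DGJ = GJ − DJ + DG,
  ∂FJM = JM − FM + FJ.
The resulting 27×18 matrix has rank 17, and its Smith normal form has invariant factors (1,1,1,1,1,1,1,1,1,1,1,1,1,1,1,1,1).

Now H_k = ker ∂_k / im ∂_{k+1}, so:

  H_0: rank C_0 − rank ∂_1 = 9 − 8 = 1, and the invariant factors of ∂_1 are all 1, so H_0 ≅ Z.
  H_1: rank ker ∂_1 − rank ∂_2 = (27 − 8) − 17 = 2, and the invariant factors of ∂_2 are all 1, so H_1 ≅ Z^2.
  H_2: rank ker ∂_2 − rank ∂_3 = (18 − 17) − 0 = 1, and there is no ∂_3, so H_2 ≅ Z.

(K is a triangulation of the torus T^2.)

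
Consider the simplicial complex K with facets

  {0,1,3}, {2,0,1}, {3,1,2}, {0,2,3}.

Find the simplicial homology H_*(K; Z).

Take the total order 0 < 1 < 2 < 3 on the vertex set. Then K (dimension 2) consists of the simplices:

  0-simplices (4): [0], [1], [2], [3]
  1-simplices (6): [0,1], [0,2], [0,3], [1,2], [1,3], [2,3]
  2-simplices (4): [0,1,2], [0,1,3], [0,2,3], [1,2,3]

giving chain groups C_0 ≅ Z^4, C_1 ≅ Z^6, C_2 ≅ Z^4.

The boundary map ∂_1: C_1 → C_0 maps an edge to its endpoints' difference, ∂[p,q] = q − p. For instance
  ∂[1,3] = [3] − [1].
As a 4×6 matrix over Z this has rank 3, with invariant factors (1,1,1).

Boundary ∂_2: C_2 → C_1 acts by ∂[p,q,r] = [q,r] − [p,r] + [p,q]. For instance
  ∂[0,1,2] = [1,2] − [0,2] + [0,1],
  ∂[0,1,3] = [1,3] − [0,3] + [0,1].
This gives a 6×4 integer matrix of rank 3; reducing to Smith normal form yields diagonal entries (1,1,1).

From H_k ≅ ker(∂_k) / im(∂_{k+1}) we obtain:

  H_0: rank C_0 − rank ∂_1 = 4 − 3 = 1, and the invariant factors of ∂_1 are all 1, so H_0 = Z.
  H_1: rank ker ∂_1 − rank ∂_2 = (6 − 3) − 3 = 0, and the invariant factors of ∂_2 are all 1, so H_1 = 0.
  H_2: rank ker ∂_2 − rank ∂_3 = (4 − 3) − 0 = 1, and there is no ∂_3, so H_2 = Z.

As a check, the Euler characteristic is 4 − 6 + 4 = 2, which agrees with 1 − 0 + 1 = 2.

H_0 ≅ Z,  H_1 = 0,  H_2 ≅ Z.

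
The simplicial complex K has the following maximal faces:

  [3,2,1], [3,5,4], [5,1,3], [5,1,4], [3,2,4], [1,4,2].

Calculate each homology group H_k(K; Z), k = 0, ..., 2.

H_0 ≅ Z,  H_1 = 0,  H_2 ≅ Z.

Take the total order 1 < 2 < 3 < 4 < 5 on the vertex set. Then K (dimension 2) consists of the simplices:

  0-simplices (5): [1], [2], [3], [4], [5]
  1-simplices (9): [1,2], [1,3], [1,4], [1,5], [2,3], [2,4], [3,4], [3,5], [4,5]
  2-simplices (6): [1,2,3], [1,2,4], [1,3,5], [1,4,5], [2,3,4], [3,4,5]

Hence C_0 ≅ Z^5, C_1 ≅ Z^9, C_2 ≅ Z^6.

∂_1: C_1 → C_0 sends each edge [p,q] (with p < q) to q − p. For instance
  ∂[4,5] = [5] − [4].
The resulting 5×9 matrix has rank 4, and its Smith normal form has invariant factors (1,1,1,1).

The boundary map ∂_2: C_2 → C_1 maps a triangle to the signed sum of its edges. For instance
  ∂[2,3,4] = [3,4] − [2,4] + [2,3],
  ∂[3,4,5] = [4,5] − [3,5] + [3,4].
This gives a 9×6 integer matrix of rank 5; reducing to Smith normal form yields diagonal entries (1,1,1,1,1).

Computing H_k = (kernel of ∂_k) / (image of ∂_{k+1}):

  H_0: rank C_0 − rank ∂_1 = 5 − 4 = 1, and the invariant factors of ∂_1 are all 1, so H_0 = Z.
  H_1: rank ker ∂_1 − rank ∂_2 = (9 − 4) − 5 = 0, and the invariant factors of ∂_2 are all 1, so H_1 = 0.
  H_2: rank ker ∂_2 − rank ∂_3 = (6 − 5) − 0 = 1, and there is no ∂_3, so H_2 = Z.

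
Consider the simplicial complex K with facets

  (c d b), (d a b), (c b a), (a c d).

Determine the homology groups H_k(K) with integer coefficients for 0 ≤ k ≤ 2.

H_0 = Z,  H_1 = 0,  H_2 = Z.

Take the total order a < b < c < d on the vertex set. Then K (dimension 2) consists of the simplices:

  0-simplices (4): a, b, c, d
  1-simplices (6): ab, ac, ad, bc, bd, cd
  2-simplices (4): abc, abd, acd, bcd

giving chain groups C_0 ≅ Z^4, C_1 ≅ Z^6, C_2 ≅ Z^4.

∂_1: C_1 → C_0 sends each edge [p,q] (with p < q) to q − p.
This gives a 4×6 integer matrix of rank 3; reducing to Smith normal form yields diagonal entries (1,1,1).

∂_2: C_2 → C_1 acts by ∂[p,q,r] = [q,r] − [p,r] + [p,q]. For instance
  ∂abc = bc − ac + ab,
  ∂acd = cd − ad + ac.
As a 6×4 matrix over Z this has rank 3, with invariant factors (1,1,1).

From H_k ≅ ker(∂_k) / im(∂_{k+1}) we obtain:

  H_0: rank C_0 − rank ∂_1 = 4 − 3 = 1, and the invariant factors of ∂_1 are all 1, so H_0 = Z.
  H_1: rank ker ∂_1 − rank ∂_2 = (6 − 3) − 3 = 0, and the invariant factors of ∂_2 are all 1, so H_1 = 0.
  H_2: rank ker ∂_2 − rank ∂_3 = (4 − 3) − 0 = 1, and there is no ∂_3, so H_2 = Z.

As a check, the Euler characteristic is 4 − 6 + 4 = 2, which agrees with 1 − 0 + 1 = 2.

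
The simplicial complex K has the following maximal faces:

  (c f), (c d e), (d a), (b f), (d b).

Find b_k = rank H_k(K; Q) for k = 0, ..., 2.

b_0 = 1, b_1 = 1, b_2 = 0.

Order the vertices as a < b < c < d < e < f. Listing each simplex with vertices in this order, K has dimension 2 with simplices:

  0-simplices (6): a, b, c, d, e, f
  1-simplices (7): ad, bd, bf, cd, ce, cf, de
  2-simplices (1): cde

so the chain groups are C_0 ≅ Z^6, C_1 ≅ Z^7, C_2 ≅ Z^1.

∂_1: C_1 → C_0 sends each edge [p,q] (with p < q) to q − p.
As a 6×7 matrix over Z this has rank 5, with invariant factors (1,1,1,1,1).

∂_2: C_2 → C_1 acts by ∂[p,q,r] = [q,r] − [p,r] + [p,q]. For instance
  ∂cde = de − ce + cd.
As a 7×1 matrix over Z this has rank 1, with invariant factors (1).

Now H_k = ker ∂_k / im ∂_{k+1}, so:

  H_0: rank C_0 − rank ∂_1 = 6 − 5 = 1, and the invariant factors of ∂_1 are all 1, so H_0 = Z.
  H_1: rank ker ∂_1 − rank ∂_2 = (7 − 5) − 1 = 1, and the invariant factors of ∂_2 are all 1, so H_1 = Z.
  H_2: rank ker ∂_2 − rank ∂_3 = (1 − 1) − 0 = 0, and there is no ∂_3, so H_2 = 0.

As a check, the Euler characteristic is 6 − 7 + 1 = 0, which agrees with 1 − 1 + 0 = 0.

Hence the Betti numbers are b_0 = 1, b_1 = 1, b_2 = 0.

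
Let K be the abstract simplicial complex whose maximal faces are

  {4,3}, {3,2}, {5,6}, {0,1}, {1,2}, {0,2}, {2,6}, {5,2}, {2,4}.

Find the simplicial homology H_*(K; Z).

H_0 = Z,  H_1 = Z^3.

K has 7 vertices, 9 edges.
rank ∂_0 = 0, rank ∂_1 = 6 ⇒ b_0 = 7 − 0 − 6 = 1; all invariant factors of ∂_1 are 1 so no torsion. So H_0 = Z.
rank ∂_1 = 6, rank ∂_2 = 0 ⇒ b_1 = 9 − 6 − 0 = 3. So H_1 = Z^3.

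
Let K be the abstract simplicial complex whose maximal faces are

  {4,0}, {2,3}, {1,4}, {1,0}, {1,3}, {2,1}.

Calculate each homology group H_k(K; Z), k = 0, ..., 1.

K has 5 vertices, 6 edges.
rank ∂_0 = 0, rank ∂_1 = 4 ⇒ b_0 = 5 − 0 − 4 = 1; all invariant factors of ∂_1 are 1 so no torsion. So H_0 = Z.
rank ∂_1 = 4, rank ∂_2 = 0 ⇒ b_1 = 6 − 4 − 0 = 2. So H_1 = Z^2.

H_0 ≅ Z,  H_1 ≅ Z^2.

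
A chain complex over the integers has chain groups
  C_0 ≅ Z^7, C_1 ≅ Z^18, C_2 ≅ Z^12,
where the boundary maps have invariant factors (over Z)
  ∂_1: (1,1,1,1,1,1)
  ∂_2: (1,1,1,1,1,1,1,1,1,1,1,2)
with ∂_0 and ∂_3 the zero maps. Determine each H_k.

H_0: b_0 = 7 − 0 − 6 = 1; torsion from ∂_1 factors > 1: none. So H_0 ≅ Z.
H_1: b_1 = 18 − 6 − 12 = 0; torsion from ∂_2 factors > 1: [2]. So H_1 ≅ Z/2.
H_2: b_2 = 12 − 12 − 0 = 0; torsion from ∂_3 factors > 1: none. So H_2 ≅ 0.

H_0 ≅ Z,  H_1 ≅ Z/2,  H_2 = 0.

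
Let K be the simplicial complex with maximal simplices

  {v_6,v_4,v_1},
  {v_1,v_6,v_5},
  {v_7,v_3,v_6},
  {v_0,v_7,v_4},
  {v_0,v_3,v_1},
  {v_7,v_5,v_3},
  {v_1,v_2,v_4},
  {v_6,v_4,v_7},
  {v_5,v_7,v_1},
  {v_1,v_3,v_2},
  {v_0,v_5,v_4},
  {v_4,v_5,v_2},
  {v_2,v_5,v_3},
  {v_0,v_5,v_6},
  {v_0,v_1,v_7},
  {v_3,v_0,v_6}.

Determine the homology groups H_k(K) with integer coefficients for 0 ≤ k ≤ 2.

H_0 = Z,  H_1 = Z^2,  H_2 = Z.

K has 8 vertices, 24 edges, 16 triangles.
rank ∂_0 = 0, rank ∂_1 = 7 ⇒ b_0 = 8 − 0 − 7 = 1; all invariant factors of ∂_1 are 1 so no torsion. So H_0 = Z.
rank ∂_1 = 7, rank ∂_2 = 15 ⇒ b_1 = 24 − 7 − 15 = 2; all invariant factors of ∂_2 are 1 so no torsion. So H_1 = Z^2.
rank ∂_2 = 15, rank ∂_3 = 0 ⇒ b_2 = 16 − 15 − 0 = 1. So H_2 = Z.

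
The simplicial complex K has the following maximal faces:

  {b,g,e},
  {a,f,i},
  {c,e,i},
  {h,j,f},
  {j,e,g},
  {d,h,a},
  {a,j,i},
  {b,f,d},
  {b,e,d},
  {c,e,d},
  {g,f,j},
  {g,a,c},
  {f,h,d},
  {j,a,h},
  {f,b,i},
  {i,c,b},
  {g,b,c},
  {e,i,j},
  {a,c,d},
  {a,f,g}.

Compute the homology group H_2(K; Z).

H_2 = 0.

Fix the vertex order a < b < c < d < e < f < g < h < i < j and write every simplex with vertices in increasing order. Then dim K = 2 and the simplices of K are:

  0-simplices (10): a, b, c, d, e, f, g, h, i, j
  1-simplices (30): ac, ad, af, ag, ah, ai, aj, bc, bd, be, bf, bg, bi, cd, ce, cg, ci, de, df, dh, eg, ei, ej, fg, fh, fi, fj, gj, hj, ij
  2-simplices (20): acd, acg, adh, afg, afi, ahj, aij, bcg, bci, bde, bdf, beg, bfi, cde, cei, dfh, egj, eij, fgj, fhj

so the chain groups are C_0 ≅ Z^10, C_1 ≅ Z^30, C_2 ≅ Z^20.

The boundary map ∂_1: C_1 → C_0 sends each edge [p,q] (with p < q) to q − p.
As a 10×30 matrix over Z this has rank 9, with invariant factors (1,1,1,1,1,1,1,1,1).

∂_2: C_2 → C_1 acts by ∂[p,q,r] = [q,r] − [p,r] + [p,q]. For instance
  ∂cei = ei − ci + ce,
  ∂beg = eg − bg + be.
The 30×20 boundary matrix has rank 20 and Smith normal form diag(1,1,1,1,1,1,1,1,1,1,1,1,1,1,1,1,1,1,1,2).

Reading off H_k = ker ∂_k / im ∂_{k+1}:

  H_2: rank ker ∂_2 − rank ∂_3 = (20 − 20) − 0 = 0, and there is no ∂_3, so H_2 ≅ 0.

(K is a triangulation of the Klein bottle.)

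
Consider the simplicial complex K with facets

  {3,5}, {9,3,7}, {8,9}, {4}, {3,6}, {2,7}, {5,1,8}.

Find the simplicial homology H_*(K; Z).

H_0 ≅ Z^2,  H_1 ≅ Z,  H_2 = 0.

Order the vertices as 1 < 2 < 3 < 4 < 5 < 6 < 7 < 8 < 9. Listing each simplex with vertices in this order, K has dimension 2 with simplices:

  0-simplices (9): [1], [2], [3], [4], [5], [6], [7], [8], [9]
  1-simplices (10): [1,5], [1,8], [2,7], [3,5], [3,6], [3,7], [3,9], [5,8], [7,9], [8,9]
  2-simplices (2): [1,5,8], [3,7,9]

so the chain groups are C_0 ≅ Z^9, C_1 ≅ Z^10, C_2 ≅ Z^2.

∂_1: C_1 → C_0 sends each edge [p,q] (with p < q) to q − p.
As a 9×10 matrix over Z this has rank 7, with invariant factors (1,1,1,1,1,1,1).

∂_2: C_2 → C_1 maps a triangle to the signed sum of its edges. For instance
  ∂[1,5,8] = [5,8] − [1,8] + [1,5],
  ∂[3,7,9] = [7,9] − [3,9] + [3,7].
As a 10×2 matrix over Z this has rank 2, with invariant factors (1,1).

Now H_k = ker ∂_k / im ∂_{k+1}, so:

  H_0: rank C_0 − rank ∂_1 = 9 − 7 = 2, and the invariant factors of ∂_1 are all 1, so H_0 = Z^2.
  H_1: rank ker ∂_1 − rank ∂_2 = (10 − 7) − 2 = 1, and the invariant factors of ∂_2 are all 1, so H_1 = Z.
  H_2: rank ker ∂_2 − rank ∂_3 = (2 − 2) − 0 = 0, and there is no ∂_3, so H_2 = 0.

As a check, the Euler characteristic is 9 − 10 + 2 = 1, which agrees with 2 − 1 + 0 = 1.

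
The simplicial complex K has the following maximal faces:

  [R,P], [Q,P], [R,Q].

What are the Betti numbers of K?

Take the total order P < Q < R on the vertex set. Then K (dimension 1) consists of the simplices:

  0-simplices (3): P, Q, R
  1-simplices (3): PQ, PR, QR

giving chain groups C_0 ≅ Z^3, C_1 ≅ Z^3.

∂_1: C_1 → C_0 is given by ∂[p,q] = [q] − [p]. For instance
  ∂QR = R − Q.
The 3×3 boundary matrix has rank 2 and Smith normal form diag(1,1).

From H_k ≅ ker(∂_k) / im(∂_{k+1}) we obtain:

  H_0: rank C_0 − rank ∂_1 = 3 − 2 = 1, and the invariant factors of ∂_1 are all 1, so H_0 ≅ Z.
  H_1: rank ker ∂_1 − rank ∂_2 = (3 − 2) − 0 = 1, and there is no ∂_2, so H_1 ≅ Z.

As a check, the Euler characteristic is 3 − 3 = 0, which agrees with 1 − 1 = 0.
(K is a triangulation of the circle S^1.)

Hence the Betti numbers are b_0 = 1, b_1 = 1.

b_0 = 1, b_1 = 1.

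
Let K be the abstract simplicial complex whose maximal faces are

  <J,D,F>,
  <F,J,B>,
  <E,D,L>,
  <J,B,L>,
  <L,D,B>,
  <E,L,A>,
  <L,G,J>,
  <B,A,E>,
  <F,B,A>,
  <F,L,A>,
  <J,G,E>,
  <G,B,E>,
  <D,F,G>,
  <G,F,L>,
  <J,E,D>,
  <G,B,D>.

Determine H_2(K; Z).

H_2 ≅ Z.

Take the total order A < B < D < E < F < G < J < L on the vertex set. Then K (dimension 2) consists of the simplices:

  0-simplices (8): A, B, D, E, F, G, J, L
  1-simplices (24): AB, AE, AF, AL, BD, BE, BF, BG, BJ, BL, DE, DF, DG, DJ, DL, EG, EJ, EL, FG, FJ, FL, GJ, GL, JL
  2-simplices (16): ABE, ABF, AEL, AFL, BDG, BDL, BEG, BFJ, BJL, DEJ, DEL, DFG, DFJ, EGJ, FGL, GJL

giving chain groups C_0 ≅ Z^8, C_1 ≅ Z^24, C_2 ≅ Z^16.

The boundary map ∂_1: C_1 → C_0 maps an edge to its endpoints' difference, ∂[p,q] = q − p. For instance
  ∂AE = E − A.
This gives a 8×24 integer matrix of rank 7; reducing to Smith normal form yields diagonal entries (1,1,1,1,1,1,1).

The boundary map ∂_2: C_2 → C_1 sends each 2-simplex [p,q,r] to [q,r] − [p,r] + [p,q]. For instance
  ∂AEL = EL − AL + AE,
  ∂BDG = DG − BG + BD.
The 24×16 boundary matrix has rank 15 and Smith normal form diag(1,1,1,1,1,1,1,1,1,1,1,1,1,1,1).

Now H_k = ker ∂_k / im ∂_{k+1}, so:

  H_2: rank ker ∂_2 − rank ∂_3 = (16 − 15) − 0 = 1, and there is no ∂_3, so H_2 ≅ Z.

(K is a triangulation of the torus T^2.)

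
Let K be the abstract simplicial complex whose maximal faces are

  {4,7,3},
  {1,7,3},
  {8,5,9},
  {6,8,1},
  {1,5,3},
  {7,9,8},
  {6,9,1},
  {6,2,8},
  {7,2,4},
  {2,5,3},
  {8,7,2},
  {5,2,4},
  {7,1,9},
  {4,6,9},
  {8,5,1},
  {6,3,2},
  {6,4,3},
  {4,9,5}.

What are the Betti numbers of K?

Fix the vertex order 1 < 2 < 3 < 4 < 5 < 6 < 7 < 8 < 9 and write every simplex with vertices in increasing order. Then dim K = 2 and the simplices of K are:

  0-simplices (9): [1], [2], [3], [4], [5], [6], [7], [8], [9]
  1-simplices (27): (27 of them)
  2-simplices (18): [1,3,5], [1,3,7], [1,5,8], [1,6,8], [1,6,9], [1,7,9], [2,3,5], [2,3,6], [2,4,5], [2,4,7], [2,6,8], [2,7,8], [3,4,6], [3,4,7], [4,5,9], [4,6,9], [5,8,9], [7,8,9]

giving chain groups C_0 ≅ Z^9, C_1 ≅ Z^27, C_2 ≅ Z^18.

∂_1: C_1 → C_0 is given by ∂[p,q] = [q] − [p]. For instance
  ∂[3,5] = [5] − [3].
As a 9×27 matrix over Z this has rank 8, with invariant factors (1,1,1,1,1,1,1,1).

∂_2: C_2 → C_1 sends each 2-simplex [p,q,r] to [q,r] − [p,r] + [p,q]. For instance
  ∂[3,4,7] = [4,7] − [3,7] + [3,4],
  ∂[2,7,8] = [7,8] − [2,8] + [2,7].
As a 27×18 matrix over Z this has rank 18, with invariant factors (1,1,1,1,1,1,1,1,1,1,1,1,1,1,1,1,1,2).

Now H_k = ker ∂_k / im ∂_{k+1}, so:

  H_0: rank C_0 − rank ∂_1 = 9 − 8 = 1, and the invariant factors of ∂_1 are all 1, so H_0 ≅ Z.
  H_1: rank ker ∂_1 − rank ∂_2 = (27 − 8) − 18 = 1, and ∂_2 has invariant factor 2 > 1, so H_1 ≅ Z ⊕ Z/2.
  H_2: rank ker ∂_2 − rank ∂_3 = (18 − 18) − 0 = 0, and there is no ∂_3, so H_2 ≅ 0.

As a check, the Euler characteristic is 9 − 27 + 18 = 0, which agrees with 1 − 1 + 0 = 0.

Hence the Betti numbers are b_0 = 1, b_1 = 1, b_2 = 0.

b_0 = 1, b_1 = 1, b_2 = 0.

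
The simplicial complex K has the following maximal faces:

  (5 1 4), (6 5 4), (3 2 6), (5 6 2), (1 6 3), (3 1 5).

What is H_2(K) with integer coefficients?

Take the total order 1 < 2 < 3 < 4 < 5 < 6 on the vertex set. Then K (dimension 2) consists of the simplices:

  0-simplices (6): [1], [2], [3], [4], [5], [6]
  1-simplices (12): [1,3], [1,4], [1,5], [1,6], [2,3], [2,5], [2,6], [3,5], [3,6], [4,5], [4,6], [5,6]
  2-simplices (6): [1,3,5], [1,3,6], [1,4,5], [2,3,6], [2,5,6], [4,5,6]

giving chain groups C_0 ≅ Z^6, C_1 ≅ Z^12, C_2 ≅ Z^6.

The boundary map ∂_1: C_1 → C_0 maps an edge to its endpoints' difference, ∂[p,q] = q − p. For instance
  ∂[1,3] = [3] − [1].
The resulting 6×12 matrix has rank 5, and its Smith normal form has invariant factors (1,1,1,1,1).

Boundary ∂_2: C_2 → C_1 sends each 2-simplex [p,q,r] to [q,r] − [p,r] + [p,q]. For instance
  ∂[2,3,6] = [3,6] − [2,6] + [2,3],
  ∂[1,4,5] = [4,5] − [1,5] + [1,4].
The 12×6 boundary matrix has rank 6 and Smith normal form diag(1,1,1,1,1,1).

Computing H_k = (kernel of ∂_k) / (image of ∂_{k+1}):

  H_2: rank ker ∂_2 − rank ∂_3 = (6 − 6) − 0 = 0, and there is no ∂_3, so H_2 = 0.

H_2 ≅ 0.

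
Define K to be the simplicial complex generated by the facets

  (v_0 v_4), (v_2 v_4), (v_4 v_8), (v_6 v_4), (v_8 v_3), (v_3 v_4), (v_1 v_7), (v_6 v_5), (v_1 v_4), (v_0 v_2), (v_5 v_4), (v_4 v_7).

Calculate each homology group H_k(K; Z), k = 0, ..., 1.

Order the vertices as v_0 < v_1 < v_2 < v_3 < v_4 < v_5 < v_6 < v_7 < v_8. Listing each simplex with vertices in this order, K has dimension 1 with simplices:

  0-simplices (9): [v_0], [v_1], [v_2], [v_3], [v_4], [v_5], [v_6], [v_7], [v_8]
  1-simplices (12): [v_0,v_2], [v_0,v_4], [v_1,v_4], [v_1,v_7], [v_2,v_4], [v_3,v_4], [v_3,v_8], [v_4,v_5], [v_4,v_6], [v_4,v_7], [v_4,v_8], [v_5,v_6]

giving chain groups C_0 ≅ Z^9, C_1 ≅ Z^12.

The boundary map ∂_1: C_1 → C_0 maps an edge to its endpoints' difference, ∂[p,q] = q − p. For instance
  ∂[v_5,v_6] = [v_6] − [v_5].
This gives a 9×12 integer matrix of rank 8; reducing to Smith normal form yields diagonal entries (1,1,1,1,1,1,1,1).

Reading off H_k = ker ∂_k / im ∂_{k+1}:

  H_0: rank C_0 − rank ∂_1 = 9 − 8 = 1, and the invariant factors of ∂_1 are all 1, so H_0 = Z.
  H_1: rank ker ∂_1 − rank ∂_2 = (12 − 8) − 0 = 4, and there is no ∂_2, so H_1 = Z^4.

As a check, the Euler characteristic is 9 − 12 = -3, which agrees with 1 − 4 = -3.
(K is a triangulation of a wedge of 4 circles.)

H_0 = Z,  H_1 = Z^4.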